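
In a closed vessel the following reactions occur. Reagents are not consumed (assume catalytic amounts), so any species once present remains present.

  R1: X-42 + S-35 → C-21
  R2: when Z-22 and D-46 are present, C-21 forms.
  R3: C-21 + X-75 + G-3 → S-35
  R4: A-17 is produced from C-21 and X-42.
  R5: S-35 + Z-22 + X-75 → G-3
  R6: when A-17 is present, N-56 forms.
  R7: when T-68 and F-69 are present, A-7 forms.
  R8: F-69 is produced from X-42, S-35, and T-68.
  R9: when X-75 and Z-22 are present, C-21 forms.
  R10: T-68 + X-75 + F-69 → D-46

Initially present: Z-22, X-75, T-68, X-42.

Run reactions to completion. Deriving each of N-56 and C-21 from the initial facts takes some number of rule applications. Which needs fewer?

C-21: X-75 and Z-22 present → C-21 forms (R9). [1 rule application]
N-56: X-75 and Z-22 present → C-21 forms (R9). C-21 and X-42 present → A-17 forms (R4). A-17 present → N-56 forms (R6). [3 rule applications]
C-21 needs fewer.

C-21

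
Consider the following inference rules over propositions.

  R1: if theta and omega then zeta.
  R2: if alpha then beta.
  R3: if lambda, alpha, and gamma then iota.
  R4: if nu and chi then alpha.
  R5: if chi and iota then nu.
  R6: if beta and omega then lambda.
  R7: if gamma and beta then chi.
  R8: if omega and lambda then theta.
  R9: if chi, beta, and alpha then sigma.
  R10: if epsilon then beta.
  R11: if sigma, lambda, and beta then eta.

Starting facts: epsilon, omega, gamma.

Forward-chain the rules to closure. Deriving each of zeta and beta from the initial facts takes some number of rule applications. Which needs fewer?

beta: From epsilon, R10 gives beta. [1 rule application]
zeta: From epsilon, R10 gives beta. beta and omega hold, so lambda follows (R6). From omega and lambda, R8 gives theta. From theta and omega, R1 gives zeta. [4 rule applications]
beta needs fewer.

beta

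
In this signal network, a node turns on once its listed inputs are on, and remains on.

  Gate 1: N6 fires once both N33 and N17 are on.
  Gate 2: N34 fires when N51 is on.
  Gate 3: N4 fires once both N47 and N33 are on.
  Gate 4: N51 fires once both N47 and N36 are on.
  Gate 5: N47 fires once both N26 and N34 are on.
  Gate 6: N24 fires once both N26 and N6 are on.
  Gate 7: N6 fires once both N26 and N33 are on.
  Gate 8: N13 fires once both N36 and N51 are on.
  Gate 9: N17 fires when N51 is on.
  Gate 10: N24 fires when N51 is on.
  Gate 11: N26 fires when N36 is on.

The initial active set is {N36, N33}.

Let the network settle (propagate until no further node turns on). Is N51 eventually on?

N51 would need N47 and N36 (Gate 4), but N47 never turns on.

No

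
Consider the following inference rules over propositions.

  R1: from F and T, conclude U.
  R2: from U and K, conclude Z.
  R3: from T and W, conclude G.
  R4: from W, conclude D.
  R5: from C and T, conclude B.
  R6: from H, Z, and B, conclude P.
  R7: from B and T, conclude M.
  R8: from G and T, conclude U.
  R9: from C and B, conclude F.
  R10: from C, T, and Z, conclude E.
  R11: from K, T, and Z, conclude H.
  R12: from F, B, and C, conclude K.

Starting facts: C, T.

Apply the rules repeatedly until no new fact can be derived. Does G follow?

No

G would need T and W (R3), but W is never established.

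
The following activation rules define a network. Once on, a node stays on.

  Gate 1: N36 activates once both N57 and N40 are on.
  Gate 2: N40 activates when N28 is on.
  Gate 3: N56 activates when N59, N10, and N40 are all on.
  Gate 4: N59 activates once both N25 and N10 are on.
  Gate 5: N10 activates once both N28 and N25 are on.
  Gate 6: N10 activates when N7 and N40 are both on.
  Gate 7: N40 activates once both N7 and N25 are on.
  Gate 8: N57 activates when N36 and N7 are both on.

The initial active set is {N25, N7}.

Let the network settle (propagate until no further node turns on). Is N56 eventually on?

N7 and N25 are on, so N40 activates (Gate 7).
N7 and N40 are on, so N10 activates (Gate 6).
N25 and N10 are on, so N59 activates (Gate 4).
N59, N10, and N40 are on, so N56 activates (Gate 3).

Yes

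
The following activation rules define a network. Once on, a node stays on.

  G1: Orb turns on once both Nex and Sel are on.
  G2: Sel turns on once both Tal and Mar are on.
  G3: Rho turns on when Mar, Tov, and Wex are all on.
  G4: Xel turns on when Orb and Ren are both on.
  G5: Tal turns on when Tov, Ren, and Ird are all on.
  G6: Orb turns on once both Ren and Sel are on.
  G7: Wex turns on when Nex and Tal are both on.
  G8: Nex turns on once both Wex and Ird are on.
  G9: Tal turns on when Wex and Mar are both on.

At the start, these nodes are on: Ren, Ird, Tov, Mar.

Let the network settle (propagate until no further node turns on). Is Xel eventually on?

Yes

G5: Tov, Ren, and Ird on → Tal on.
Tal and Mar are on, so Sel turns on (G2).
Ren and Sel are on, so Orb turns on (G6).
Orb and Ren are on, so Xel turns on (G4).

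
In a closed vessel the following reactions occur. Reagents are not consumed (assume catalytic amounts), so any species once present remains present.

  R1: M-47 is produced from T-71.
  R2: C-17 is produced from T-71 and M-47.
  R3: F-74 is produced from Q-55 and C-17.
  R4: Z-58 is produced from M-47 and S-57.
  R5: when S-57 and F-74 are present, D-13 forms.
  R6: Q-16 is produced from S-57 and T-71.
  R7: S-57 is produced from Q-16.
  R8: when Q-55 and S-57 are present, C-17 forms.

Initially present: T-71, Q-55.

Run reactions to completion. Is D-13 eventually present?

D-13 would need S-57 and F-74 (R5), but S-57 never forms.

No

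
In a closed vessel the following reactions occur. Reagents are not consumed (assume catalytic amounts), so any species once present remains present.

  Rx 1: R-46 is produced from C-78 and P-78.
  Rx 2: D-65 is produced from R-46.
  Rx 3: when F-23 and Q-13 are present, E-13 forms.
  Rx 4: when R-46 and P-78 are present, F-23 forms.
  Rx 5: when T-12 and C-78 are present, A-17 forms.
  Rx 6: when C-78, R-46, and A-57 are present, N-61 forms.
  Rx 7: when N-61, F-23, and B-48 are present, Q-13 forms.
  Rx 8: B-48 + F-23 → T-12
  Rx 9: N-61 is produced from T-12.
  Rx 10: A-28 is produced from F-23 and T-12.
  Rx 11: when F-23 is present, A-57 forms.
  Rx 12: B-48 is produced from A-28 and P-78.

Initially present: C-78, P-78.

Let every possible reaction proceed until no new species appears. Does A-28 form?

No

A-28 would need F-23 and T-12 (Rx 10), but T-12 never forms.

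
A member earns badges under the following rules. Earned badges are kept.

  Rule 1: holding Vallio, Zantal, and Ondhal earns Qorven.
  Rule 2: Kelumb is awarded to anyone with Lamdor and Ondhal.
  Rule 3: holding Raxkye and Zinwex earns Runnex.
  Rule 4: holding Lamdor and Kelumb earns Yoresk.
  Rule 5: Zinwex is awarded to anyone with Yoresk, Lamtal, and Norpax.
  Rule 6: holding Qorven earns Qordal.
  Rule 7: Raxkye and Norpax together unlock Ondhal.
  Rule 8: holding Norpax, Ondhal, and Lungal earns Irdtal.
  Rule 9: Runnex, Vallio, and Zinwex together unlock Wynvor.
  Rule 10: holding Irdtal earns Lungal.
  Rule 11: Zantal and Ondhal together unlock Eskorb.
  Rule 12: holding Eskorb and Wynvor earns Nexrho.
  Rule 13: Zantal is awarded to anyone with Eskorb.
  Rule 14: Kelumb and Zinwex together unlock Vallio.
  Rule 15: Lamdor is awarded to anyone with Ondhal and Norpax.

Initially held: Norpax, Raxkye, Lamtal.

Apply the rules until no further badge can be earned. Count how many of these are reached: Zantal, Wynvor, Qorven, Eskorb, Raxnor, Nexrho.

With Raxkye and Norpax, Ondhal is earned (Rule 7).
With Ondhal and Norpax, Lamdor is earned (Rule 15).
With Lamdor and Ondhal, Kelumb is earned (Rule 2).
With Lamdor and Kelumb, Yoresk is earned (Rule 4).
With Yoresk, Lamtal, and Norpax, Zinwex is earned (Rule 5).
With Kelumb and Zinwex, Vallio is earned (Rule 14).
With Raxkye and Zinwex, Runnex is earned (Rule 3).
With Runnex, Vallio, and Zinwex, Wynvor is earned (Rule 9).
Zantal would need Eskorb (Rule 13), but Eskorb is never earned.
Wynvor: reached.
Qorven would need Vallio, Zantal, and Ondhal (Rule 1), but Zantal is never earned.
Eskorb would need Zantal and Ondhal (Rule 11), but Zantal is never earned.
No rule produces Raxnor, and it is not given.
Nexrho would need Eskorb and Wynvor (Rule 12), but Eskorb is never earned.
Reached: Wynvor — 1 of the 6.

1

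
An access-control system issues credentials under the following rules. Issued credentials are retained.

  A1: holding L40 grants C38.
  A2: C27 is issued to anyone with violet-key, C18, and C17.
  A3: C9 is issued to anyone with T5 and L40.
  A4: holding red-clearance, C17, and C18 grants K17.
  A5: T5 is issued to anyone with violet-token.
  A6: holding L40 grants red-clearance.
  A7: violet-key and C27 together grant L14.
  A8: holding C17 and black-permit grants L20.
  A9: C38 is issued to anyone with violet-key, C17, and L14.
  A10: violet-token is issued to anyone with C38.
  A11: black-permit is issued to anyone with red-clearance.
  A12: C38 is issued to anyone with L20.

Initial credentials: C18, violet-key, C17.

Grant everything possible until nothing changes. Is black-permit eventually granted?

black-permit would need red-clearance (A11), but red-clearance is never granted.

No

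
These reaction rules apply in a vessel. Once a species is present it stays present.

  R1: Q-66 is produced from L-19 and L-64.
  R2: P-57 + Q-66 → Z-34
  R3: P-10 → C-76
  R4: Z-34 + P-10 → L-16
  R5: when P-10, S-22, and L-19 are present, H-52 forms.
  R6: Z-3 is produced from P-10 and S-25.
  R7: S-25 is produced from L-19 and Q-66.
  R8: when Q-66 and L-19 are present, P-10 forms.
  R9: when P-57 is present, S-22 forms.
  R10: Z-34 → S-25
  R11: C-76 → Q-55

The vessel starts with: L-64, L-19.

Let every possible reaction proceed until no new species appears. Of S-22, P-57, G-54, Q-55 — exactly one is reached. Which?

L-19 and L-64 present → Q-66 forms (R1).
Q-66 and L-19 present → P-10 forms (R8).
P-10 present → C-76 forms (R3).
C-76 present → Q-55 forms (R11).
No rule produces G-54, and it is not given. S-22 would need P-57 (R9), but P-57 never forms. No rule produces P-57, and it is not given.

Q-55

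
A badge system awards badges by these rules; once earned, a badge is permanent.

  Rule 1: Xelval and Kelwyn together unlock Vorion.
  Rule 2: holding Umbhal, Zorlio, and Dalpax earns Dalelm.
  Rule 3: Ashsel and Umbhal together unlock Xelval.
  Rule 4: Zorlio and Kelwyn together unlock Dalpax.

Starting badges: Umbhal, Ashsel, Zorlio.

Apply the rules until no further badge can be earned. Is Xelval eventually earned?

Yes

With Ashsel and Umbhal, Xelval is earned (Rule 3).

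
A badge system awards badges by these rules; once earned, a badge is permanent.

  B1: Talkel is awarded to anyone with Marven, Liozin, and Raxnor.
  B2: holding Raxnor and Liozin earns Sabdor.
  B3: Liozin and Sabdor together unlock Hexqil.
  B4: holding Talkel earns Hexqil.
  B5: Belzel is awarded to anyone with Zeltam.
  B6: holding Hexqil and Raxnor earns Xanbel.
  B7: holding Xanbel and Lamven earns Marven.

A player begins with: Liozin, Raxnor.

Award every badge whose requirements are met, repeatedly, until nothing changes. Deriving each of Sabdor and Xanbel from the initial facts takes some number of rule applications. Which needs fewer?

Sabdor: With Raxnor and Liozin, Sabdor is earned (B2). [1 rule application]
Xanbel: With Raxnor and Liozin, Sabdor is earned (B2). With Liozin and Sabdor, Hexqil is earned (B3). With Hexqil and Raxnor, Xanbel is earned (B6). [3 rule applications]
Sabdor needs fewer.

Sabdor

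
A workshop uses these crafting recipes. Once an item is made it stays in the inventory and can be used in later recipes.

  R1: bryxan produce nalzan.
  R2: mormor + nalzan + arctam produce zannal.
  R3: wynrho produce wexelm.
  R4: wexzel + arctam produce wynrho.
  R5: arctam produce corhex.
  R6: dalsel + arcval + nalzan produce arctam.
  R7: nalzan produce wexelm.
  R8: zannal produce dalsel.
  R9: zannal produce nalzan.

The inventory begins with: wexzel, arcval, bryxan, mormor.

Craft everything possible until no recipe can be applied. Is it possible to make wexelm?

bryxan → nalzan (R1).
nalzan → wexelm (R7).

Yes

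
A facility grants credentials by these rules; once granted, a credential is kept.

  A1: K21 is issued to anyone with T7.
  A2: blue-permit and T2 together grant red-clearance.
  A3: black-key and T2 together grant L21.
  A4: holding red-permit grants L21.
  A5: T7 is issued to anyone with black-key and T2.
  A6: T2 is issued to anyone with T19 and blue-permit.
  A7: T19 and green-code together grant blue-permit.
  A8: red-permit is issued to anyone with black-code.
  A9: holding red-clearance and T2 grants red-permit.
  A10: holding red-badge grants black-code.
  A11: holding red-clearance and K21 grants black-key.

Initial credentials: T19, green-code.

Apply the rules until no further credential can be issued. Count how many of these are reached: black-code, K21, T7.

black-code would need red-badge (A10), but red-badge is never granted.
K21 would need T7 (A1), but T7 is never granted.
T7 would need black-key and T2 (A5), but black-key is never granted.
None of the 3 are reached.

0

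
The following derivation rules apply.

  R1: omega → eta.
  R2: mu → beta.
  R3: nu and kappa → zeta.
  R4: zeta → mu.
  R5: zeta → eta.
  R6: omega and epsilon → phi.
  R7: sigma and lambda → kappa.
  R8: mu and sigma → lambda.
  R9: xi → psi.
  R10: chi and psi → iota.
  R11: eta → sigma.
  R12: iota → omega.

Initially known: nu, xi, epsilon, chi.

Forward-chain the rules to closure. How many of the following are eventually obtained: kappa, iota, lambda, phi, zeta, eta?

From xi, R9 gives psi.
chi and psi hold, so iota follows (R10).
iota holds, so omega follows (R12).
From omega and epsilon, R6 gives phi.
omega holds, so eta follows (R1).
kappa would need sigma and lambda (R7), but lambda is never established.
iota: reached.
lambda would need mu and sigma (R8), but mu is never established.
phi: reached.
zeta would need nu and kappa (R3), but kappa is never established.
eta: reached.
Reached: iota, phi, and eta — 3 of the 6.

3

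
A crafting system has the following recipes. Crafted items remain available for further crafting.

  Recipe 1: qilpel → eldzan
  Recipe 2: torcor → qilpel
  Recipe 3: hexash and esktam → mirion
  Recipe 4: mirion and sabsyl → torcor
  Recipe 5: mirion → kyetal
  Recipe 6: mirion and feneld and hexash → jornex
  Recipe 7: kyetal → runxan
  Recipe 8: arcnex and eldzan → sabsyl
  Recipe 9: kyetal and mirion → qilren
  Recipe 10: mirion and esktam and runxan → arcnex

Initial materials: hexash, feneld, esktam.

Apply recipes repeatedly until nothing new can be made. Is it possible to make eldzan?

No

eldzan would need qilpel (Recipe 1), but qilpel is never obtained.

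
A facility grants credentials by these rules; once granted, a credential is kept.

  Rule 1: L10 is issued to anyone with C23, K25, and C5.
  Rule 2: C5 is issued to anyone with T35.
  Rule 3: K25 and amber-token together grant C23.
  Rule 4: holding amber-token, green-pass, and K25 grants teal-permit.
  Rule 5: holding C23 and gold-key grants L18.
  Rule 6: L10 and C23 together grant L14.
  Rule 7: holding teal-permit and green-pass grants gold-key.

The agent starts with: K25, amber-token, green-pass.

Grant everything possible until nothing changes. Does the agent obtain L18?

Yes

Holding amber-token, green-pass, and K25 grants teal-permit (Rule 4).
Holding K25 and amber-token grants C23 (Rule 3).
Holding teal-permit and green-pass grants gold-key (Rule 7).
Holding C23 and gold-key grants L18 (Rule 5).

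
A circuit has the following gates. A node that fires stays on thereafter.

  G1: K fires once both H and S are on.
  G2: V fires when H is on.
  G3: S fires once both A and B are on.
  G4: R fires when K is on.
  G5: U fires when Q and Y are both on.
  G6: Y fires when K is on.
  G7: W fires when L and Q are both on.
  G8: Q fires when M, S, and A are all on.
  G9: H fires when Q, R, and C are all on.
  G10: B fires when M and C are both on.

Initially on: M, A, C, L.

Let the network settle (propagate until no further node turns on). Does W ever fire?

Yes

G10: M and C on → B on.
G3: A and B on → S on.
G8: M, S, and A on → Q on.
G7: L and Q on → W on.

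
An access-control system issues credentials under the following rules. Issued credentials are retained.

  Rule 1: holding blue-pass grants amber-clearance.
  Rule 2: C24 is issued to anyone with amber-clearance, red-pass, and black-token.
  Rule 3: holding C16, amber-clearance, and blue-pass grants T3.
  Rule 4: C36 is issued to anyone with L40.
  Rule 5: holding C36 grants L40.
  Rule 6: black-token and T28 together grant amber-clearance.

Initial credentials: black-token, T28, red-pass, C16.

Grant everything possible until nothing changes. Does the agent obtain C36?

No

C36 would need L40 (Rule 4), but L40 is never granted.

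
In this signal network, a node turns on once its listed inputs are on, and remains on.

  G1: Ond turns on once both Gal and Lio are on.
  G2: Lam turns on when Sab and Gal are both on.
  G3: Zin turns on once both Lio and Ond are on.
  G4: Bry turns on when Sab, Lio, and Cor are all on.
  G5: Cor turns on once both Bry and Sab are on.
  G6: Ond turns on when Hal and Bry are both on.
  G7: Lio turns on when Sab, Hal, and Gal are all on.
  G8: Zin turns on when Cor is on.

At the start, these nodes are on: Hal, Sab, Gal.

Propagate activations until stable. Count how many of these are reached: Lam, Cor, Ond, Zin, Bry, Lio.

4

G7: Sab, Hal, and Gal on → Lio on.
G2: Sab and Gal on → Lam on.
G1: Gal and Lio on → Ond on.
G3: Lio and Ond on → Zin on.
Lam: reached.
Cor would need Bry and Sab (G5), but Bry never turns on.
Ond: reached.
Zin: reached.
Bry would need Sab, Lio, and Cor (G4), but Cor never turns on.
Lio: reached.
Reached: Lam, Ond, Zin, and Lio — 4 of the 6.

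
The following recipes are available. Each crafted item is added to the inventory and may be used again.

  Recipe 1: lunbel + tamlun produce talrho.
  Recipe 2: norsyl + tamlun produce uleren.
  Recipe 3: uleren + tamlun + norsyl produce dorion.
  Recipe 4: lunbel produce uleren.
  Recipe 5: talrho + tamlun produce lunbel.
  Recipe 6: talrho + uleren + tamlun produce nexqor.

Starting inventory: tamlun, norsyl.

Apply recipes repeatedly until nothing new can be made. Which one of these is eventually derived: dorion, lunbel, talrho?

Using Recipe 2, norsyl and tamlun make uleren.
Using Recipe 3, uleren, tamlun, and norsyl make dorion.
talrho would need lunbel and tamlun (Recipe 1), but lunbel is never obtained. lunbel would need talrho and tamlun (Recipe 5), but talrho is never obtained.

dorion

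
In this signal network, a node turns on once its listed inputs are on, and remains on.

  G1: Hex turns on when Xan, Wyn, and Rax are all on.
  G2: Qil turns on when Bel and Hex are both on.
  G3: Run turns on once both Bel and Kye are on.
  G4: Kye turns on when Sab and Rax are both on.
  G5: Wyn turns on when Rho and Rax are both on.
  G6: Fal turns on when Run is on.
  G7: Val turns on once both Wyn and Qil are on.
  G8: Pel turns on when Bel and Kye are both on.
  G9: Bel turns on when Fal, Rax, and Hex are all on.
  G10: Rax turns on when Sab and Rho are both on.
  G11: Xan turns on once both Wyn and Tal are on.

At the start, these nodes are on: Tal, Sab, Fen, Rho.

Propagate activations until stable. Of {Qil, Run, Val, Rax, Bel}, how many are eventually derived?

G10: Sab and Rho on → Rax on.
Qil would need Bel and Hex (G2), but Bel never turns on.
Run would need Bel and Kye (G3), but Bel never turns on.
Val would need Wyn and Qil (G7), but Qil never turns on.
Rax: reached.
Bel would need Fal, Rax, and Hex (G9), but Fal never turns on.
Reached: Rax — 1 of the 5.

1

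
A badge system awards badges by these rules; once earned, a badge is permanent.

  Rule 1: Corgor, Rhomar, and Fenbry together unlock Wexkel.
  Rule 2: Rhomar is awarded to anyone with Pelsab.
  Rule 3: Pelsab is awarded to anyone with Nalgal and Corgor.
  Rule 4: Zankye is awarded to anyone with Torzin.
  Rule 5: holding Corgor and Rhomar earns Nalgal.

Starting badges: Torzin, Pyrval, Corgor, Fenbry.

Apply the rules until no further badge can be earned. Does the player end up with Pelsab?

Pelsab would need Nalgal and Corgor (Rule 3), but Nalgal is never earned.

No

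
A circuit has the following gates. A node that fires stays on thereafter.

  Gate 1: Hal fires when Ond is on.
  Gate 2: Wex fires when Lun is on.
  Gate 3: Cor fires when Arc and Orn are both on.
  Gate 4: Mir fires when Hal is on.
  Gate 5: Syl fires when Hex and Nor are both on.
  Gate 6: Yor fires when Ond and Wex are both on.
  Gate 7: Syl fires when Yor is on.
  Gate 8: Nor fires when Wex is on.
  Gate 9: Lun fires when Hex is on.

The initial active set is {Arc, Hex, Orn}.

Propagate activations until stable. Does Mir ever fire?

No

Mir would need Hal (Gate 4), but Hal never turns on.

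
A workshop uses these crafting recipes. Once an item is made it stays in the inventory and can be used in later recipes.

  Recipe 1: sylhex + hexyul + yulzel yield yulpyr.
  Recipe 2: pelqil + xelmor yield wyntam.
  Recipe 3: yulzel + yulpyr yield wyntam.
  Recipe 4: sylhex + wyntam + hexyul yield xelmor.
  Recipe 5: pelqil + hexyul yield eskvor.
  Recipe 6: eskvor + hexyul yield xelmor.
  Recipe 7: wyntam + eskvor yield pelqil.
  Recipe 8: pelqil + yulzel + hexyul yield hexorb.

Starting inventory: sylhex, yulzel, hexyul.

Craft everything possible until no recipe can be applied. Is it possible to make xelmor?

Yes

Using Recipe 1, sylhex, hexyul, and yulzel make yulpyr.
yulzel + yulpyr → wyntam (Recipe 3).
sylhex + wyntam + hexyul → xelmor (Recipe 4).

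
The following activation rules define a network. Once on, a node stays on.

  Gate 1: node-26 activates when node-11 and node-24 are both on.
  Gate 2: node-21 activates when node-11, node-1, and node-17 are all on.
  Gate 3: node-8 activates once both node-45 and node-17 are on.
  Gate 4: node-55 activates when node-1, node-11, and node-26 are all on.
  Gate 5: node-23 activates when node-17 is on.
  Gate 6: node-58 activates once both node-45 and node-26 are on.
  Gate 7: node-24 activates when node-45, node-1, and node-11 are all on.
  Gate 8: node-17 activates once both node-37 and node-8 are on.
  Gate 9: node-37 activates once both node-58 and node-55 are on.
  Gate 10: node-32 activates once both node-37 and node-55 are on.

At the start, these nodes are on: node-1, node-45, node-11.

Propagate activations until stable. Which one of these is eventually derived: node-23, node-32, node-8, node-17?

node-32

Gate 7: node-45, node-1, and node-11 on → node-24 on.
Gate 1: node-11 and node-24 on → node-26 on.
Gate 4: node-1, node-11, and node-26 on → node-55 on.
Gate 6: node-45 and node-26 on → node-58 on.
Gate 9: node-58 and node-55 on → node-37 on.
node-37 and node-55 are on, so node-32 activates (Gate 10).
node-8 would need node-45 and node-17 (Gate 3), but node-17 never turns on. node-17 would need node-37 and node-8 (Gate 8), but node-8 never turns on. node-23 would need node-17 (Gate 5), but node-17 never turns on.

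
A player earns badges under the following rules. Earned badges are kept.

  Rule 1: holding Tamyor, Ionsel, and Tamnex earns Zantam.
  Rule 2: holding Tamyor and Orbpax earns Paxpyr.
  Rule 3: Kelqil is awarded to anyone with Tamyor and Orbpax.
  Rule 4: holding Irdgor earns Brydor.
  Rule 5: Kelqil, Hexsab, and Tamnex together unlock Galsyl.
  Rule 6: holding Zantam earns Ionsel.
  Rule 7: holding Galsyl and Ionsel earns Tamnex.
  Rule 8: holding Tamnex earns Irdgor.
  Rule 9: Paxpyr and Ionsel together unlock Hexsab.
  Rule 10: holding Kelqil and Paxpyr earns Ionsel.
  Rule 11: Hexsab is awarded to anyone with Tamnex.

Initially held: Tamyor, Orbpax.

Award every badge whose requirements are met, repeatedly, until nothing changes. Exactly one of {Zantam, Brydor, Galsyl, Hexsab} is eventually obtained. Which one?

With Tamyor and Orbpax, Paxpyr is earned (Rule 2).
With Tamyor and Orbpax, Kelqil is earned (Rule 3).
With Kelqil and Paxpyr, Ionsel is earned (Rule 10).
With Paxpyr and Ionsel, Hexsab is earned (Rule 9).
Zantam would need Tamyor, Ionsel, and Tamnex (Rule 1), but Tamnex is never earned. Brydor would need Irdgor (Rule 4), but Irdgor is never earned. Galsyl would need Kelqil, Hexsab, and Tamnex (Rule 5), but Tamnex is never earned.

Hexsab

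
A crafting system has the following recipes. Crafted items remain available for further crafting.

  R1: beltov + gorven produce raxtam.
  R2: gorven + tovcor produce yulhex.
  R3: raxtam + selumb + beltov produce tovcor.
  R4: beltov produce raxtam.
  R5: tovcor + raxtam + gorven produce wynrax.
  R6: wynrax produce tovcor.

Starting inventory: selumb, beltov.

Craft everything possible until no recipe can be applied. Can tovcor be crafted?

Yes

beltov → raxtam (R4).
Using R3, raxtam, selumb, and beltov make tovcor.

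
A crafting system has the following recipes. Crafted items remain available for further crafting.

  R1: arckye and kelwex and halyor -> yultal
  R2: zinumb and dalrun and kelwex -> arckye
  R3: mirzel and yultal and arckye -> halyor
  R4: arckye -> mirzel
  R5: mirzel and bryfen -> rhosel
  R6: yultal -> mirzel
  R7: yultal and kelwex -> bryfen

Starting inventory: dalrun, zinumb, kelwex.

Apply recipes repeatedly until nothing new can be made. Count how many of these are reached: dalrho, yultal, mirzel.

1

Using R2, zinumb, dalrun, and kelwex make arckye.
Using R4, arckye makes mirzel.
No rule produces dalrho, and it is not given.
yultal would need arckye, kelwex, and halyor (R1), but halyor is never obtained.
mirzel: reached.
Reached: mirzel — 1 of the 3.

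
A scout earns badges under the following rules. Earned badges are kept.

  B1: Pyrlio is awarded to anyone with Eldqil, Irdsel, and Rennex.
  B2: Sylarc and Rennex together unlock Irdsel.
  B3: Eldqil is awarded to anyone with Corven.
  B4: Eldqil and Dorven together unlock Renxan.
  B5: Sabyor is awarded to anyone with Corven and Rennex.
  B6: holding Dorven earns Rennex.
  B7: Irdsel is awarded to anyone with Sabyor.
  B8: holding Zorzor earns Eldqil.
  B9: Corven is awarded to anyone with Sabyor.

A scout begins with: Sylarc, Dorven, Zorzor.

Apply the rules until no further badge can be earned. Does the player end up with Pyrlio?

Yes

With Dorven, Rennex is earned (B6).
With Zorzor, Eldqil is earned (B8).
With Sylarc and Rennex, Irdsel is earned (B2).
With Eldqil, Irdsel, and Rennex, Pyrlio is earned (B1).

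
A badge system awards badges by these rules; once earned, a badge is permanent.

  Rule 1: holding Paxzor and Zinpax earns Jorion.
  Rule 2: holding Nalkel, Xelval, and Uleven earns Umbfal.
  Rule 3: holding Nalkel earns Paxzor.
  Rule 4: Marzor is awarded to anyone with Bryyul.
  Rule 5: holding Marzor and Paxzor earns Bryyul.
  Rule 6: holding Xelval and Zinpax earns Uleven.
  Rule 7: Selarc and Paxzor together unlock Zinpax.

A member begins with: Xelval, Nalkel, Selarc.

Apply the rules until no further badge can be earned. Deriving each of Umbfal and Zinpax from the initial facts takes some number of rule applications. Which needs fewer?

Zinpax: With Nalkel, Paxzor is earned (Rule 3). With Selarc and Paxzor, Zinpax is earned (Rule 7). [2 rule applications]
Umbfal: With Nalkel, Paxzor is earned (Rule 3). With Selarc and Paxzor, Zinpax is earned (Rule 7). With Xelval and Zinpax, Uleven is earned (Rule 6). With Nalkel, Xelval, and Uleven, Umbfal is earned (Rule 2). [4 rule applications]
Zinpax needs fewer.

Zinpax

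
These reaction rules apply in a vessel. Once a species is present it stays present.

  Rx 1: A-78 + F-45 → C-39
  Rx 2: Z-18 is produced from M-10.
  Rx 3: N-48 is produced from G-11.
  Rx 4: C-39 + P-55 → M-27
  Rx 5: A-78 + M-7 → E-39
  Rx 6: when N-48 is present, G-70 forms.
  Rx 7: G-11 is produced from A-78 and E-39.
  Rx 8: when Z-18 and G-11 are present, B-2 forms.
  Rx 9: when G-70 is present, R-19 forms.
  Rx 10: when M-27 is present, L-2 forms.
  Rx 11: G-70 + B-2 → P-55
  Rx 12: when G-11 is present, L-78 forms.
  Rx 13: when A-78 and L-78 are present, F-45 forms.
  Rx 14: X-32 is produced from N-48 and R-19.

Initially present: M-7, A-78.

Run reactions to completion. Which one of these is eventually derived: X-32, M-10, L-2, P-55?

X-32

A-78 and M-7 present → E-39 forms (Rx 5).
A-78 and E-39 present → G-11 forms (Rx 7).
G-11 present → N-48 forms (Rx 3).
N-48 present → G-70 forms (Rx 6).
G-70 present → R-19 forms (Rx 9).
N-48 and R-19 present → X-32 forms (Rx 14).
P-55 would need G-70 and B-2 (Rx 11), but B-2 never forms. L-2 would need M-27 (Rx 10), but M-27 never forms. No rule produces M-10, and it is not given.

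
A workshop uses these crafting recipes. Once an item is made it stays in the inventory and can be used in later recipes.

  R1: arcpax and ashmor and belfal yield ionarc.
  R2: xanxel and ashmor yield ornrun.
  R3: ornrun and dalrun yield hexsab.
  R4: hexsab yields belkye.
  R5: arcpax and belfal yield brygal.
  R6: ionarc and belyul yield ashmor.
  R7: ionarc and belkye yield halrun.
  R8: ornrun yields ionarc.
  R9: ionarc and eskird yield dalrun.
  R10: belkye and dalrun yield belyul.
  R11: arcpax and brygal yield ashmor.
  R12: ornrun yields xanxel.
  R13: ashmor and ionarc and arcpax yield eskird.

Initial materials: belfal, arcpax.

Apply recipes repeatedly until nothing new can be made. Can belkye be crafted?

belkye would need hexsab (R4), but hexsab is never obtained.

No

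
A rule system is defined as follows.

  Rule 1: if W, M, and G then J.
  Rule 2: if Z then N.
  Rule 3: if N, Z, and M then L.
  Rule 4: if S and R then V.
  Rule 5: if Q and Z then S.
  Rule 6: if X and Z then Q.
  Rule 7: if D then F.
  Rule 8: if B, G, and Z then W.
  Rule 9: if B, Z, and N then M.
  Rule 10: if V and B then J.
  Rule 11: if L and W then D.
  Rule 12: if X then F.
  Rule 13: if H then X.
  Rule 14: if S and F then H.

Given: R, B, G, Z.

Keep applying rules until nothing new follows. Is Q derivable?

No

Q would need X and Z (Rule 6), but X is never established.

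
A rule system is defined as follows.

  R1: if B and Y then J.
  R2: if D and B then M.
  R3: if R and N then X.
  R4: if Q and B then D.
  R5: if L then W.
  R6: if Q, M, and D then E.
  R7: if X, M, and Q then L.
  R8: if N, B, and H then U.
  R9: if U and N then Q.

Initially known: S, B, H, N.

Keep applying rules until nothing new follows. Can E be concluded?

From N, B, and H, R8 gives U.
U and N hold, so Q follows (R9).
From Q and B, R4 gives D.
From D and B, R2 gives M.
Q, M, and D hold, so E follows (R6).

Yes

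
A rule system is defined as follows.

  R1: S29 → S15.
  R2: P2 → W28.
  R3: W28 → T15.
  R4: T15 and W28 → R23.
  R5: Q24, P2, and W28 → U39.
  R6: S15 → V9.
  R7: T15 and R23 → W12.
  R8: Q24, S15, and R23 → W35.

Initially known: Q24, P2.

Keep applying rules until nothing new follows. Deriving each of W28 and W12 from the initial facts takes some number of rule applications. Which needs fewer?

W28: P2 holds, so W28 follows (R2). [1 rule application]
W12: P2 holds, so W28 follows (R2). W28 holds, so T15 follows (R3). From T15 and W28, R4 gives R23. T15 and R23 hold, so W12 follows (R7). [4 rule applications]
W28 needs fewer.

W28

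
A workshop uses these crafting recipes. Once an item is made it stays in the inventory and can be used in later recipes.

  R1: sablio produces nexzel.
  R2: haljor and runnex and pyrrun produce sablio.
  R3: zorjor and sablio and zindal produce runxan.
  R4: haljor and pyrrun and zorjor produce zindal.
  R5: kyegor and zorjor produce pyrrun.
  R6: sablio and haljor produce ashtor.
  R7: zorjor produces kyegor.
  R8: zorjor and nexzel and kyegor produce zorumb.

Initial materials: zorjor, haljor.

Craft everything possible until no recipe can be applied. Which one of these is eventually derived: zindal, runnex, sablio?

zindal

zorjor → kyegor (R7).
Using R5, kyegor and zorjor make pyrrun.
Using R4, haljor, pyrrun, and zorjor make zindal.
sablio would need haljor, runnex, and pyrrun (R2), but runnex is never obtained. No rule produces runnex, and it is not given.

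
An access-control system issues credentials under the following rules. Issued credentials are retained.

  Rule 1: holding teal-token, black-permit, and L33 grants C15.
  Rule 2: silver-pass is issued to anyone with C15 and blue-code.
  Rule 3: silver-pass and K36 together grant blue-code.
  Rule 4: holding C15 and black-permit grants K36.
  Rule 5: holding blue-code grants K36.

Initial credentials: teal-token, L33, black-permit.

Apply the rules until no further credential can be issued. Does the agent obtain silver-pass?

silver-pass would need C15 and blue-code (Rule 2), but blue-code is never granted.

No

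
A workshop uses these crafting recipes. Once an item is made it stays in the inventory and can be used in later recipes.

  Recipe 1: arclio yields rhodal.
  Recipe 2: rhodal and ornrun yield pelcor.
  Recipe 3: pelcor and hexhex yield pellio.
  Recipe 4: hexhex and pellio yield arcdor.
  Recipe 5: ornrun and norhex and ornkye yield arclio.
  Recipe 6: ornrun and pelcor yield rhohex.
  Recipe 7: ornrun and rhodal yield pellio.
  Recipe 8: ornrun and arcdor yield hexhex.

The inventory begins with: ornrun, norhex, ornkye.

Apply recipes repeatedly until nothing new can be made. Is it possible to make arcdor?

No

arcdor would need hexhex and pellio (Recipe 4), but hexhex is never obtained.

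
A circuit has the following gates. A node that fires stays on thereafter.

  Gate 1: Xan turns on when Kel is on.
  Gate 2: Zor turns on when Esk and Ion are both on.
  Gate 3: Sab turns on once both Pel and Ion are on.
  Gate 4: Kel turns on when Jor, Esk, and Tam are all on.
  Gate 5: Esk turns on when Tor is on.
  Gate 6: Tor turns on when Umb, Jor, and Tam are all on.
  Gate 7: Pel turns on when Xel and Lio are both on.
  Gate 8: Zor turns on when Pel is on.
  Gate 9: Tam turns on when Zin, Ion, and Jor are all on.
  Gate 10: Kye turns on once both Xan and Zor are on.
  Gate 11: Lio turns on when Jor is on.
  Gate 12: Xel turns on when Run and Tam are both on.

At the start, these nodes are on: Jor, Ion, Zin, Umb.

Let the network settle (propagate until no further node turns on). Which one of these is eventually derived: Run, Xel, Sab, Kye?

Zin, Ion, and Jor are on, so Tam turns on (Gate 9).
Umb, Jor, and Tam are on, so Tor turns on (Gate 6).
Gate 5: Tor on → Esk on.
Gate 2: Esk and Ion on → Zor on.
Jor, Esk, and Tam are on, so Kel turns on (Gate 4).
Kel is on, so Xan turns on (Gate 1).
Gate 10: Xan and Zor on → Kye on.
Xel would need Run and Tam (Gate 12), but Run never turns on. No rule produces Run, and it is not given. Sab would need Pel and Ion (Gate 3), but Pel never turns on.

Kye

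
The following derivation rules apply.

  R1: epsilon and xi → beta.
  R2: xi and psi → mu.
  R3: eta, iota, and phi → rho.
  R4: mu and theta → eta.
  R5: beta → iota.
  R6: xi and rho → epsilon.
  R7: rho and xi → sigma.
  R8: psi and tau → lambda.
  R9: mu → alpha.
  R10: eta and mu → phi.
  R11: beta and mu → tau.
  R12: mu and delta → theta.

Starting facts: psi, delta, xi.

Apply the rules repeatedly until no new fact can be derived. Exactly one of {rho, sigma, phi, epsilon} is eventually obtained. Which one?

xi and psi hold, so mu follows (R2).
From mu and delta, R12 gives theta.
mu and theta hold, so eta follows (R4).
eta and mu hold, so phi follows (R10).
sigma would need rho and xi (R7), but rho is never established. rho would need eta, iota, and phi (R3), but iota is never established. epsilon would need xi and rho (R6), but rho is never established.

phi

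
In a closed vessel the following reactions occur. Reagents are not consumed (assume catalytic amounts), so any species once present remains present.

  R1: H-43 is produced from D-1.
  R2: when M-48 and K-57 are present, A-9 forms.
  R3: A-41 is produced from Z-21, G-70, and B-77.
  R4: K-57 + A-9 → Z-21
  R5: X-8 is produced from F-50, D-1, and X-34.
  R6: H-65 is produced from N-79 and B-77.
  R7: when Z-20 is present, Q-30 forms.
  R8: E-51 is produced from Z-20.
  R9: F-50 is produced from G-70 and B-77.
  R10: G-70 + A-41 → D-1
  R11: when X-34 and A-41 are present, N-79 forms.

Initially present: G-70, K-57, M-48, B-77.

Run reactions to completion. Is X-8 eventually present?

No

X-8 would need F-50, D-1, and X-34 (R5), but X-34 never forms.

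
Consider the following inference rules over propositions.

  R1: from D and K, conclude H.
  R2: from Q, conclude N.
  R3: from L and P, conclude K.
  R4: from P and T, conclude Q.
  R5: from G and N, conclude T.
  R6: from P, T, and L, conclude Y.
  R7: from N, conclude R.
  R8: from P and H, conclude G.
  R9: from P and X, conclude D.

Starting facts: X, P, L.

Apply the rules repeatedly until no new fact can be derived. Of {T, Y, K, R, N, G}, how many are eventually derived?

2

L and P hold, so K follows (R3).
From P and X, R9 gives D.
D and K hold, so H follows (R1).
P and H hold, so G follows (R8).
T would need G and N (R5), but N is never established.
Y would need P, T, and L (R6), but T is never established.
K: reached.
R would need N (R7), but N is never established.
N would need Q (R2), but Q is never established.
G: reached.
Reached: K and G — 2 of the 6.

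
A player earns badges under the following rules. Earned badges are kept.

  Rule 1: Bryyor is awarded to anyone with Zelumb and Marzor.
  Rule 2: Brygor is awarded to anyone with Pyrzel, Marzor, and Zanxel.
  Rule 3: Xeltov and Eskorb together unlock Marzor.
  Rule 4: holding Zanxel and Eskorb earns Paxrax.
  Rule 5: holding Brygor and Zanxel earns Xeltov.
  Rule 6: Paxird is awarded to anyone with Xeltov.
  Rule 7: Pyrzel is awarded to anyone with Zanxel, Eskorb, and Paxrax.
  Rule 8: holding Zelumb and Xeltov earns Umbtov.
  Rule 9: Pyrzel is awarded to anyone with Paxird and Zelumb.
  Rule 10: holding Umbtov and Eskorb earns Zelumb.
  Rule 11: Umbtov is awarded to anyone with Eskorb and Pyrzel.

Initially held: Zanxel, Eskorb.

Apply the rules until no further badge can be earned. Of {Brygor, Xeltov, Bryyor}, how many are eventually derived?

Brygor would need Pyrzel, Marzor, and Zanxel (Rule 2), but Marzor is never earned.
Xeltov would need Brygor and Zanxel (Rule 5), but Brygor is never earned.
Bryyor would need Zelumb and Marzor (Rule 1), but Marzor is never earned.
None of the 3 are reached.

0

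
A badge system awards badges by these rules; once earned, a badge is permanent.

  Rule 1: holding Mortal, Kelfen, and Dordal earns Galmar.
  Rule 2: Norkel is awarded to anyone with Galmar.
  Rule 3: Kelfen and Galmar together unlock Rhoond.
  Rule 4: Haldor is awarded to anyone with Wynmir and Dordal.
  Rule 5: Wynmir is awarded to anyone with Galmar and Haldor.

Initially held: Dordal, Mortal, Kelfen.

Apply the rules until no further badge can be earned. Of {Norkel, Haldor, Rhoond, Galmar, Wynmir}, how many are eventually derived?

3

With Mortal, Kelfen, and Dordal, Galmar is earned (Rule 1).
With Kelfen and Galmar, Rhoond is earned (Rule 3).
With Galmar, Norkel is earned (Rule 2).
Norkel: reached.
Haldor would need Wynmir and Dordal (Rule 4), but Wynmir is never earned.
Rhoond: reached.
Galmar: reached.
Wynmir would need Galmar and Haldor (Rule 5), but Haldor is never earned.
Reached: Norkel, Rhoond, and Galmar — 3 of the 5.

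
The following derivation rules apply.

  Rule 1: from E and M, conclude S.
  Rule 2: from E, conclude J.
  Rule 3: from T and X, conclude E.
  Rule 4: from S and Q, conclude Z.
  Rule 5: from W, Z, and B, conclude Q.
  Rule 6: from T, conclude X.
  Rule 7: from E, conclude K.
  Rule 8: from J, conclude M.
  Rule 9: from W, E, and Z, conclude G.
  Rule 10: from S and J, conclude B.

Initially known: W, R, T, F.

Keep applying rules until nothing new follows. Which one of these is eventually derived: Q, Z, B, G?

B

T holds, so X follows (Rule 6).
T and X hold, so E follows (Rule 3).
From E, Rule 2 gives J.
J holds, so M follows (Rule 8).
From E and M, Rule 1 gives S.
S and J hold, so B follows (Rule 10).
Q would need W, Z, and B (Rule 5), but Z is never established. G would need W, E, and Z (Rule 9), but Z is never established. Z would need S and Q (Rule 4), but Q is never established.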